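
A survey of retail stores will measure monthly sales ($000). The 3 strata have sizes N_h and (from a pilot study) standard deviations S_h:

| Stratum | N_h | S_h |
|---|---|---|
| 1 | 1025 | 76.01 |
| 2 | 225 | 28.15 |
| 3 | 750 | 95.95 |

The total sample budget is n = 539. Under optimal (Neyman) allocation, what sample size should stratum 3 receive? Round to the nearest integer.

248

Neyman allocation: n_h = n · N_h S_h / Σ N_i S_i, with n = 539.
  stratum 1: N_h·S_h = 1025·76.01 = 77910.25
  stratum 2: N_h·S_h = 225·28.15 = 6333.75
  stratum 3: N_h·S_h = 750·95.95 = 71962.50
Σ N_h S_h = 156206.50
n for stratum 3 = 539·71962.50/156206.50 = 248.311 → 248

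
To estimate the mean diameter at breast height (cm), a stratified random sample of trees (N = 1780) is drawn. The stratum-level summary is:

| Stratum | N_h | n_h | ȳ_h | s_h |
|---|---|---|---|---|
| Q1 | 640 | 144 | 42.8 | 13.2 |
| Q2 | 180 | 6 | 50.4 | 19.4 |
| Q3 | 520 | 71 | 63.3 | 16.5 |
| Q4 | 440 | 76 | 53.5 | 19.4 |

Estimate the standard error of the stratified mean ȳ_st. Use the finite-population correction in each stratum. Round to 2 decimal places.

V̂(ȳ_st) = Σ W_h² (1 − n_h/N_h) s_h²/n_h, with W_h = N_h/N and N = 1780:
  stratum Q1: (640/1780)²·(1 − 144/640)·13.2²/144 = 0.121229
  stratum Q2: (180/1780)²·(1 − 6/180)·19.4²/6 = 0.62006
  stratum Q3: (520/1780)²·(1 − 71/520)·16.5²/71 = 0.282566
  stratum Q4: (440/1780)²·(1 − 76/440)·19.4²/76 = 0.250325
V̂(ȳ_st) = 1.27418
SE(ȳ_st) = √1.27418 = 1.1288

SE(ȳ_st) ≈ 1.13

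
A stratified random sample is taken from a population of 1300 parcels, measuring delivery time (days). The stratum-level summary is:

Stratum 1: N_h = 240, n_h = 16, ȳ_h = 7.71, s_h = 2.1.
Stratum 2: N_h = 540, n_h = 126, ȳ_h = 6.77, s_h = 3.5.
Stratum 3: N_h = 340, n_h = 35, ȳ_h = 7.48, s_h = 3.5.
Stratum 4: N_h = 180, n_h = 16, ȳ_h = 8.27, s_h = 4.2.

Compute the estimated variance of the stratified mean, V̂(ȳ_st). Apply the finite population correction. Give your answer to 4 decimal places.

V̂(ȳ_st) = Σ W_h² (1 − n_h/N_h) s_h²/n_h, with W_h = N_h/N and N = 1300:
  stratum 1: (240/1300)²·(1 − 16/240)·2.1²/16 = 0.00876781
  stratum 2: (540/1300)²·(1 − 126/540)·3.5²/126 = 0.0128609
  stratum 3: (340/1300)²·(1 − 35/340)·3.5²/35 = 0.0214763
  stratum 4: (180/1300)²·(1 − 16/180)·4.2²/16 = 0.0192579
V̂(ȳ_st) = 0.062363

V̂(ȳ_st) ≈ 0.0624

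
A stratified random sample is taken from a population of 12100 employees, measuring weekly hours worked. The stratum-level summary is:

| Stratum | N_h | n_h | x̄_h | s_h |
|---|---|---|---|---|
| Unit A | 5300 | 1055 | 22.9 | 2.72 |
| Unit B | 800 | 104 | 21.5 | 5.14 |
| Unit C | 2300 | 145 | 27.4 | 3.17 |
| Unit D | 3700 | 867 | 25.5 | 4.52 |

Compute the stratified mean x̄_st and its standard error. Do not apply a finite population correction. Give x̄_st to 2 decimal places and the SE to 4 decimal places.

x̄_st ≈ 24.46, SE ≈ 0.0846

x̄_st = Σ W_h x̄_h = (5300·22.9 + 800·21.5 + 2300·27.4 + 3700·25.5)/12100 = 24.45785
V̂(x̄_st) = Σ W_h² s_h²/n_h, with W_h = N_h/N and N = 12100:
  stratum Unit A: (5300/12100)²·2.72²/1055 = 0.00134545
  stratum Unit B: (800/12100)²·5.14²/104 = 0.00111046
  stratum Unit C: (2300/12100)²·3.17²/145 = 0.00250401
  stratum Unit D: (3700/12100)²·4.52²/867 = 0.00220339
V̂(x̄_st) = 0.0071633
SE(x̄_st) = √0.0071633 = 0.0846363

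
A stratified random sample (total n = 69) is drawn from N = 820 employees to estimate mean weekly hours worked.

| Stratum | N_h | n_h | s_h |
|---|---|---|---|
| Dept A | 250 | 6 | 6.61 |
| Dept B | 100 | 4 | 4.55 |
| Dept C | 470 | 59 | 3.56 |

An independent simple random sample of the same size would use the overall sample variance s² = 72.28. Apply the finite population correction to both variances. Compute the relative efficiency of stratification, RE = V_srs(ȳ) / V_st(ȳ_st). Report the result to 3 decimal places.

RE ≈ 1.205

V̂(ȳ_st) = Σ W_h² (1 − n_h/N_h) s_h²/n_h, with W_h = N_h/N and N = 820:
  stratum Dept A: (250/820)²·(1 − 6/250)·6.61²/6 = 0.660623
  stratum Dept B: (100/820)²·(1 − 4/100)·4.55²/4 = 0.0738935
  stratum Dept C: (470/820)²·(1 − 59/470)·3.56²/59 = 0.0617106
V_st = 0.796227
V_srs = (1 − 69/820)·72.28/69 = 0.95939
Relative efficiency = V_srs / V_st = 0.95939/0.796227 = 1.2049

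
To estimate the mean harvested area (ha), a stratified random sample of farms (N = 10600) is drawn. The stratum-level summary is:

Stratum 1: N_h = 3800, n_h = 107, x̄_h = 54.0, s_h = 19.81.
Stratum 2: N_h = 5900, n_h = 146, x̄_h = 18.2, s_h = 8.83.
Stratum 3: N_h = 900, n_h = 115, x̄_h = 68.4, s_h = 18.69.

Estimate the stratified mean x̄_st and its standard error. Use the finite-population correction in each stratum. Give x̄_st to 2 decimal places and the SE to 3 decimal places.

x̄_st = Σ W_h x̄_h = (3800·54.0 + 5900·18.2 + 900·68.4)/10600 = 35.29623
V̂(x̄_st) = Σ W_h² (1 − n_h/N_h) s_h²/n_h, with W_h = N_h/N and N = 10600:
  stratum 1: (3800/10600)²·(1 − 107/3800)·19.81²/107 = 0.458075
  stratum 2: (5900/10600)²·(1 − 146/5900)·8.83²/146 = 0.161354
  stratum 3: (900/10600)²·(1 − 115/900)·18.69²/115 = 0.0190995
V̂(x̄_st) = 0.638528
SE(x̄_st) = √0.638528 = 0.799079

x̄_st ≈ 35.30, SE ≈ 0.799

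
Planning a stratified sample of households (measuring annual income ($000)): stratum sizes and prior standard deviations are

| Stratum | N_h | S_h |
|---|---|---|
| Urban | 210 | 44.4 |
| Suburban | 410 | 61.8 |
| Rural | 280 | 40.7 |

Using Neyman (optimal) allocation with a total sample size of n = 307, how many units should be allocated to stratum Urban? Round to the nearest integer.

62

Neyman allocation: n_h = n · N_h S_h / Σ N_i S_i, with n = 307.
  stratum Urban: N_h·S_h = 210·44.4 = 9324.00
  stratum Suburban: N_h·S_h = 410·61.8 = 25338.00
  stratum Rural: N_h·S_h = 280·40.7 = 11396.00
Σ N_h S_h = 46058.00
n for stratum Urban = 307·9324.00/46058.00 = 62.149 → 62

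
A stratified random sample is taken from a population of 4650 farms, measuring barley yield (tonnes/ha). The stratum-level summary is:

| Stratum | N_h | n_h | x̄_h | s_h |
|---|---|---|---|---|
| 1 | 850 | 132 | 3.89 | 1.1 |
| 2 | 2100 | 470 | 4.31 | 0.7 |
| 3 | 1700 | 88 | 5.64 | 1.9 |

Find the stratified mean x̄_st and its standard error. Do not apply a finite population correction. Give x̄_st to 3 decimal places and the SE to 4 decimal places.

x̄_st ≈ 4.719, SE ≈ 0.0775

x̄_st = Σ W_h x̄_h = (850·3.89 + 2100·4.31 + 1700·5.64)/4650 = 4.71946
V̂(x̄_st) = Σ W_h² s_h²/n_h, with W_h = N_h/N and N = 4650:
  stratum 1: (850/4650)²·1.1²/132 = 0.000306297
  stratum 2: (2100/4650)²·0.7²/470 = 0.000212633
  stratum 3: (1700/4650)²·1.9²/88 = 0.00548298
V̂(x̄_st) = 0.00600191
SE(x̄_st) = √0.00600191 = 0.077472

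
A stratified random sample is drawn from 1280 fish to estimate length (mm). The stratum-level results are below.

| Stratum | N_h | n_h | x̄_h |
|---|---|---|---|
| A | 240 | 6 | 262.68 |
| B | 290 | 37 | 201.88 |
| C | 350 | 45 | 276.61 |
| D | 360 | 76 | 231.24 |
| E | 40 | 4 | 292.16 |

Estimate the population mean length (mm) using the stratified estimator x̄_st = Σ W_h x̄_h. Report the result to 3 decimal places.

N = Σ N_h = 1280. Stratum weights W_h = N_h/N.
x̄_st = (240·262.68 + 290·201.88 + 350·276.61 + 360·231.24 + 40·292.16) / 1280 = 244.79273

x̄_st ≈ 244.793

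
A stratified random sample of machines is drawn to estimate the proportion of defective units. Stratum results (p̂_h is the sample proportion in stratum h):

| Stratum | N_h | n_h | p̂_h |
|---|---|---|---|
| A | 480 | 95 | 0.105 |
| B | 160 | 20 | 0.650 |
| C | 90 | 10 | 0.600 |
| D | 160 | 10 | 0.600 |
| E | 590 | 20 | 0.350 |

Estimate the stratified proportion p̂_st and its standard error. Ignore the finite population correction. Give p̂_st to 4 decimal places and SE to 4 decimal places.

p̂_st ≈ 0.3452, SE ≈ 0.0506

N = 1480; stratum weights W_h = N_h/N.
p̂_st = Σ W_h p̂_h = (480·0.105 + 160·0.650 + 90·0.600 + 160·0.600 + 590·0.350)/1480 = 0.34520
V̂(p̂_st) = Σ W_h² p̂_h(1−p̂_h)/(n_h−1):
  stratum A: (480/1480)²·0.105·0.895/94 = 0.000105158
  stratum B: (160/1480)²·0.650·0.350/19 = 0.000139941
  stratum C: (90/1480)²·0.600·0.400/9 = 9.86121e-05
  stratum D: (160/1480)²·0.600·0.400/9 = 0.000311663
  stratum E: (590/1480)²·0.350·0.650/19 = 0.00190287
V̂(p̂_st) = 0.00255824; SE = √V̂ = 0.0505791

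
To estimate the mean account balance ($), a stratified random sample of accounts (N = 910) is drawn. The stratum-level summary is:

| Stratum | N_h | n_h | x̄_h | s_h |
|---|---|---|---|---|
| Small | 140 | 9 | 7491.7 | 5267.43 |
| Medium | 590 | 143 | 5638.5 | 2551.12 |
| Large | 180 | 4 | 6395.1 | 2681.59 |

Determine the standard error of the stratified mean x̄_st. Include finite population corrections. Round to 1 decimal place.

V̂(x̄_st) = Σ W_h² (1 − n_h/N_h) s_h²/n_h, with W_h = N_h/N and N = 910:
  stratum Small: (140/910)²·(1 − 9/140)·5267.43²/9 = 68276.6
  stratum Medium: (590/910)²·(1 − 143/590)·2551.12²/143 = 14494.5
  stratum Large: (180/910)²·(1 − 4/180)·2681.59²/4 = 68774.5
V̂(x̄_st) = 151545
SE(x̄_st) = √151545 = 389.288

SE(x̄_st) ≈ 389.3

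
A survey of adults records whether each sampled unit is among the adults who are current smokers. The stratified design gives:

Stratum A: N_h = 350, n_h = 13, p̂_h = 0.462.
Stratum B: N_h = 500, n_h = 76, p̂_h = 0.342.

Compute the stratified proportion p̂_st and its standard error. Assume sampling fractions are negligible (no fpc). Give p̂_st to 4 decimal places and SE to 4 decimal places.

N = 850; stratum weights W_h = N_h/N.
p̂_st = Σ W_h p̂_h = (350·0.462 + 500·0.342)/850 = 0.39141
V̂(p̂_st) = Σ W_h² p̂_h(1−p̂_h)/(n_h−1):
  stratum A: (350/850)²·0.462·0.538/12 = 0.00351189
  stratum B: (500/850)²·0.342·0.658/75 = 0.00103823
V̂(p̂_st) = 0.00455012; SE = √V̂ = 0.0674546

p̂_st ≈ 0.3914, SE ≈ 0.0675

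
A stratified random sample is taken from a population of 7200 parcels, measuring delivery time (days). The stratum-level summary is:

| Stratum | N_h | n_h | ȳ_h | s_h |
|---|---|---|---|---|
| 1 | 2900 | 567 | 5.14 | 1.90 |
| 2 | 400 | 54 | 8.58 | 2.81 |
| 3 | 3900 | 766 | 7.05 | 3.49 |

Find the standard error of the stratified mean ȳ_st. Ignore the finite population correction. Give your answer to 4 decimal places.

V̂(ȳ_st) = Σ W_h² s_h²/n_h, with W_h = N_h/N and N = 7200:
  stratum 1: (2900/7200)²·1.90²/567 = 0.00103289
  stratum 2: (400/7200)²·2.81²/54 = 0.000451309
  stratum 3: (3900/7200)²·3.49²/766 = 0.00466537
V̂(ȳ_st) = 0.00614957
SE(ȳ_st) = √0.00614957 = 0.0784192

SE(ȳ_st) ≈ 0.0784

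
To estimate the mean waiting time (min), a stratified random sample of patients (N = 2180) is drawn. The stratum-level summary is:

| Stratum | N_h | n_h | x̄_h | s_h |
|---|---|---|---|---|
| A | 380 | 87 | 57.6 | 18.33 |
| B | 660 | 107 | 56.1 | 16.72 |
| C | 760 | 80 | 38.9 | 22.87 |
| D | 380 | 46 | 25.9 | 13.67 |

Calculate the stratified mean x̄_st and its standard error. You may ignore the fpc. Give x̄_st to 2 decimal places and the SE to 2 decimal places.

x̄_st = Σ W_h x̄_h = (380·57.6 + 660·56.1 + 760·38.9 + 380·25.9)/2180 = 45.10092
V̂(x̄_st) = Σ W_h² s_h²/n_h, with W_h = N_h/N and N = 2180:
  stratum A: (380/2180)²·18.33²/87 = 0.117344
  stratum B: (660/2180)²·16.72²/107 = 0.239477
  stratum C: (760/2180)²·22.87²/80 = 0.794615
  stratum D: (380/2180)²·13.67²/46 = 0.123434
V̂(x̄_st) = 1.27487
SE(x̄_st) = √1.27487 = 1.1291

x̄_st ≈ 45.10, SE ≈ 1.13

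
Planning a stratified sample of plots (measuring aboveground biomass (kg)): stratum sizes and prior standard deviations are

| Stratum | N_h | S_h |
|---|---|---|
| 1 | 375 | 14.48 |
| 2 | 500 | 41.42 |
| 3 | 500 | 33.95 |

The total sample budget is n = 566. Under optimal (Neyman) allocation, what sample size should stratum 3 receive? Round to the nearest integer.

Neyman allocation: n_h = n · N_h S_h / Σ N_i S_i, with n = 566.
  stratum 1: N_h·S_h = 375·14.48 = 5430.00
  stratum 2: N_h·S_h = 500·41.42 = 20710.00
  stratum 3: N_h·S_h = 500·33.95 = 16975.00
Σ N_h S_h = 43115.00
n for stratum 3 = 566·16975.00/43115.00 = 222.842 → 223

223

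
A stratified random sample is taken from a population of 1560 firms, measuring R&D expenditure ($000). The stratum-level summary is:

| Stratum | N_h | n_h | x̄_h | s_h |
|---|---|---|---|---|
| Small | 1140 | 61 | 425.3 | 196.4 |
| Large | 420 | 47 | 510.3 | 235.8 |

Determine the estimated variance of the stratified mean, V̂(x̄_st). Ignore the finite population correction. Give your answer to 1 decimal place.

V̂(x̄_st) = Σ W_h² s_h²/n_h, with W_h = N_h/N and N = 1560:
  stratum Small: (1140/1560)²·196.4²/61 = 337.686
  stratum Large: (420/1560)²·235.8²/47 = 85.751
V̂(x̄_st) = 423.437

V̂(x̄_st) ≈ 423.4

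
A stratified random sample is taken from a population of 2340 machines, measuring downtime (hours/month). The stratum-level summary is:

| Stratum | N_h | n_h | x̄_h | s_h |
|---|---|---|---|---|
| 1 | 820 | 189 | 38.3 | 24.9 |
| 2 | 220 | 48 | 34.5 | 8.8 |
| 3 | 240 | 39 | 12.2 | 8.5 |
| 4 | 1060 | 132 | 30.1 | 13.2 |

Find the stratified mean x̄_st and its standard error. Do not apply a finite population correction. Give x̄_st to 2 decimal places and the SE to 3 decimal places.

x̄_st ≈ 31.55, SE ≈ 0.841

x̄_st = Σ W_h x̄_h = (820·38.3 + 220·34.5 + 240·12.2 + 1060·30.1)/2340 = 31.55128
V̂(x̄_st) = Σ W_h² s_h²/n_h, with W_h = N_h/N and N = 2340:
  stratum 1: (820/2340)²·24.9²/189 = 0.40284
  stratum 2: (220/2340)²·8.8²/48 = 0.0142606
  stratum 3: (240/2340)²·8.5²/39 = 0.0194879
  stratum 4: (1060/2340)²·13.2²/132 = 0.270866
V̂(x̄_st) = 0.707454
SE(x̄_st) = √0.707454 = 0.841103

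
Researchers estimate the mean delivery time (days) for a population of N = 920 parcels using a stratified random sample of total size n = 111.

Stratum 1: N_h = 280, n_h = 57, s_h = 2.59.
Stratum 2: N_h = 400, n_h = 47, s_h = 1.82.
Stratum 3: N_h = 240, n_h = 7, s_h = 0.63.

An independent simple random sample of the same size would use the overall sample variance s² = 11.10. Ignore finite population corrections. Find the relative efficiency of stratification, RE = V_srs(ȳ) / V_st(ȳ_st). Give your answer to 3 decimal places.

RE ≈ 3.561

V̂(ȳ_st) = Σ W_h² s_h²/n_h, with W_h = N_h/N and N = 920:
  stratum 1: (280/920)²·2.59²/57 = 0.010901
  stratum 2: (400/920)²·1.82²/47 = 0.0133226
  stratum 3: (240/920)²·0.63²/7 = 0.0038586
V_st = 0.0280822
V_srs = s²/n = 11.10/111 = 0.1
Relative efficiency = V_srs / V_st = 0.1/0.0280822 = 3.5610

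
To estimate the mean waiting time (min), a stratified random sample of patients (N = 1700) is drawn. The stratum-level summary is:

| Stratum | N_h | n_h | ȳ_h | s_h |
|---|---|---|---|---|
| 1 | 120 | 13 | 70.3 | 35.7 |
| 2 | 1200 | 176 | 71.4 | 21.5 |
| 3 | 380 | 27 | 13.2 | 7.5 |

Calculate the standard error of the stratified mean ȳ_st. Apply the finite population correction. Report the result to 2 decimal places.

SE(ȳ_st) ≈ 1.28

V̂(ȳ_st) = Σ W_h² (1 − n_h/N_h) s_h²/n_h, with W_h = N_h/N and N = 1700:
  stratum 1: (120/1700)²·(1 − 13/120)·35.7²/13 = 0.435572
  stratum 2: (1200/1700)²·(1 − 176/1200)·21.5²/176 = 1.11673
  stratum 3: (380/1700)²·(1 − 27/380)·7.5²/27 = 0.0966984
V̂(ȳ_st) = 1.649
SE(ȳ_st) = √1.649 = 1.28413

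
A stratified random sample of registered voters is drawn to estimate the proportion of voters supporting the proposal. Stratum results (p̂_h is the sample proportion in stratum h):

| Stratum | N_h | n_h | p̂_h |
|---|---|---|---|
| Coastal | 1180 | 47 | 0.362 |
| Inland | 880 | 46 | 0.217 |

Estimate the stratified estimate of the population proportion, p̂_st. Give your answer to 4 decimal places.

p̂_st ≈ 0.3001

N = 2060; stratum weights W_h = N_h/N.
p̂_st = Σ W_h p̂_h = (1180·0.362 + 880·0.217)/2060 = 0.30006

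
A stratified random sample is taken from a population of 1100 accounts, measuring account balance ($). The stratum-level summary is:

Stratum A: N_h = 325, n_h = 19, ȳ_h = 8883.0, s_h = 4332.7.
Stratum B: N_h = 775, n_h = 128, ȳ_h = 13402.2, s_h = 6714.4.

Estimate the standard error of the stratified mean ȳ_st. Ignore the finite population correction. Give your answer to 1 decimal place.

SE(ȳ_st) ≈ 511.0

V̂(ȳ_st) = Σ W_h² s_h²/n_h, with W_h = N_h/N and N = 1100:
  stratum A: (325/1100)²·4332.7²/19 = 86247.2
  stratum B: (775/1100)²·6714.4²/128 = 174833
V̂(ȳ_st) = 261080
SE(ȳ_st) = √261080 = 510.96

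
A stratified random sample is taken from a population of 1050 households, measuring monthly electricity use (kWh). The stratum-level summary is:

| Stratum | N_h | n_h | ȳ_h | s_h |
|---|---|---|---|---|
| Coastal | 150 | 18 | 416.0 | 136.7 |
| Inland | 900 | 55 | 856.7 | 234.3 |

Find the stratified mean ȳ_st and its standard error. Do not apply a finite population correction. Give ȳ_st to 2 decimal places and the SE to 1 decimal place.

ȳ_st ≈ 793.74, SE ≈ 27.5

ȳ_st = Σ W_h ȳ_h = (150·416.0 + 900·856.7)/1050 = 793.74286
V̂(ȳ_st) = Σ W_h² s_h²/n_h, with W_h = N_h/N and N = 1050:
  stratum Coastal: (150/1050)²·136.7²/18 = 21.187
  stratum Inland: (900/1050)²·234.3²/55 = 733.311
V̂(ȳ_st) = 754.498
SE(ȳ_st) = √754.498 = 27.4681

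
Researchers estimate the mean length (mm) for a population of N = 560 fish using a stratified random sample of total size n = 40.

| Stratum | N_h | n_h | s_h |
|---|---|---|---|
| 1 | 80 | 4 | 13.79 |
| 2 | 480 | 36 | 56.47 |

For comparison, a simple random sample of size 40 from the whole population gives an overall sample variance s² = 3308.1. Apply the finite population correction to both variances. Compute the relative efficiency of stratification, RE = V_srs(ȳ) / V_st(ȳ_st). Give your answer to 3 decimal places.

V̂(ȳ_st) = Σ W_h² (1 − n_h/N_h) s_h²/n_h, with W_h = N_h/N and N = 560:
  stratum 1: (80/560)²·(1 − 4/80)·13.79²/4 = 0.921714
  stratum 2: (480/560)²·(1 − 36/480)·56.47²/36 = 60.1979
V_st = 61.1196
V_srs = (1 − 40/560)·3308.1/40 = 76.7952
Relative efficiency = V_srs / V_st = 76.7952/61.1196 = 1.2565

RE ≈ 1.256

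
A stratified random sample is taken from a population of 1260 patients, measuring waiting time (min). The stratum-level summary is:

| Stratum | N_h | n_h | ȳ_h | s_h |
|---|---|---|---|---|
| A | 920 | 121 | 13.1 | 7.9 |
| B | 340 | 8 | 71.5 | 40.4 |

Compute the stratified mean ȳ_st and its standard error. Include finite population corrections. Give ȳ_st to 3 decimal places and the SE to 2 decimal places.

ȳ_st ≈ 28.859, SE ≈ 3.84

ȳ_st = Σ W_h ȳ_h = (920·13.1 + 340·71.5)/1260 = 28.85873
V̂(ȳ_st) = Σ W_h² (1 − n_h/N_h) s_h²/n_h, with W_h = N_h/N and N = 1260:
  stratum A: (920/1260)²·(1 − 121/920)·7.9²/121 = 0.238815
  stratum B: (340/1260)²·(1 − 8/340)·40.4²/8 = 14.506
V̂(ȳ_st) = 14.7448
SE(ȳ_st) = √14.7448 = 3.8399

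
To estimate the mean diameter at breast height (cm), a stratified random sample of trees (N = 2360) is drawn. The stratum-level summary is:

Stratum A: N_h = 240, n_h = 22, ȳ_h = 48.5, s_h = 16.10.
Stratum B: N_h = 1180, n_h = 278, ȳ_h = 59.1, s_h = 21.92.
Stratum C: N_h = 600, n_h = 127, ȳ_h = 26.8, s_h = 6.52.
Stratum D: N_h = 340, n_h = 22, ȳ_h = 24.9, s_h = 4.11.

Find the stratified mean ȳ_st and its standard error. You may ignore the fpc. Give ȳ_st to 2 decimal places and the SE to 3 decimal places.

ȳ_st = Σ W_h ȳ_h = (240·48.5 + 1180·59.1 + 600·26.8 + 340·24.9)/2360 = 44.88305
V̂(ȳ_st) = Σ W_h² s_h²/n_h, with W_h = N_h/N and N = 2360:
  stratum A: (240/2360)²·16.10²/22 = 0.121851
  stratum B: (1180/2360)²·21.92²/278 = 0.432092
  stratum C: (600/2360)²·6.52²/127 = 0.0216357
  stratum D: (340/2360)²·4.11²/22 = 0.0159366
V̂(ȳ_st) = 0.591515
SE(ȳ_st) = √0.591515 = 0.7691

ȳ_st ≈ 44.88, SE ≈ 0.769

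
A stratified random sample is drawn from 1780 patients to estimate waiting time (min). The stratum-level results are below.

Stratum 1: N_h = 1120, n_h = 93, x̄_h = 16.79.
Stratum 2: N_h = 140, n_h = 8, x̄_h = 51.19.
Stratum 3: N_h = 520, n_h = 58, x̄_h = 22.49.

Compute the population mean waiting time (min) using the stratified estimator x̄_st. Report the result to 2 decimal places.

N = Σ N_h = 1780. Stratum weights W_h = N_h/N.
x̄_st = (1120·16.79 + 140·51.19 + 520·22.49) / 1780 = 21.1608

x̄_st ≈ 21.16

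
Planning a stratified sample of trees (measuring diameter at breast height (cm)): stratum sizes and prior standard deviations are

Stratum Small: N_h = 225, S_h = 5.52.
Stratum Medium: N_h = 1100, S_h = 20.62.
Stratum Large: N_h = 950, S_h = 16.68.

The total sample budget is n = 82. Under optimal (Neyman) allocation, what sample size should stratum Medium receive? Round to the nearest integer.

47

Neyman allocation: n_h = n · N_h S_h / Σ N_i S_i, with n = 82.
  stratum Small: N_h·S_h = 225·5.52 = 1242.00
  stratum Medium: N_h·S_h = 1100·20.62 = 22682.00
  stratum Large: N_h·S_h = 950·16.68 = 15846.00
Σ N_h S_h = 39770.00
n for stratum Medium = 82·22682.00/39770.00 = 46.767 → 47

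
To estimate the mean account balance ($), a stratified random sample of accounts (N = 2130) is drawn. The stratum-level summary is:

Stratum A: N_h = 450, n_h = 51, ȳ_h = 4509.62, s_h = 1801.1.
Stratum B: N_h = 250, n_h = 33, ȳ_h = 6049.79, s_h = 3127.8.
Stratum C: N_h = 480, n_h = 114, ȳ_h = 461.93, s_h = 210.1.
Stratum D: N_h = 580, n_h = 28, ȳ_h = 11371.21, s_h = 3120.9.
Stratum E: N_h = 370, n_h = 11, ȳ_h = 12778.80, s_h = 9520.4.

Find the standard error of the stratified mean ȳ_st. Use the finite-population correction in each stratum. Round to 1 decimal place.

V̂(ȳ_st) = Σ W_h² (1 − n_h/N_h) s_h²/n_h, with W_h = N_h/N and N = 2130:
  stratum A: (450/2130)²·(1 − 51/450)·1801.1²/51 = 2517.28
  stratum B: (250/2130)²·(1 − 33/250)·3127.8²/33 = 3544.9
  stratum C: (480/2130)²·(1 − 114/480)·210.1²/114 = 14.9938
  stratum D: (580/2130)²·(1 − 28/580)·3120.9²/28 = 24547.6
  stratum E: (370/2130)²·(1 − 11/370)·9520.4²/11 = 241243
V̂(ȳ_st) = 271868
SE(ȳ_st) = √271868 = 521.409

SE(ȳ_st) ≈ 521.4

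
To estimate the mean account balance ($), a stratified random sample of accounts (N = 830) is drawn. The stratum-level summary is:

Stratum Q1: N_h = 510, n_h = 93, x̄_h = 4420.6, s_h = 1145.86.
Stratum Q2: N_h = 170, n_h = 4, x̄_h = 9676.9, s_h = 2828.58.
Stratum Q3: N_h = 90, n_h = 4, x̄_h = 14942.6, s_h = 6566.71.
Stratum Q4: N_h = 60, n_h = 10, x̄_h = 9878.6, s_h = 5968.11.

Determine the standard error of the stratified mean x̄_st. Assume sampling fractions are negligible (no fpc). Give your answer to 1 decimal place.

V̂(x̄_st) = Σ W_h² s_h²/n_h, with W_h = N_h/N and N = 830:
  stratum Q1: (510/830)²·1145.86²/93 = 5330.46
  stratum Q2: (170/830)²·2828.58²/4 = 83910.9
  stratum Q3: (90/830)²·6566.71²/4 = 126755
  stratum Q4: (60/830)²·5968.11²/10 = 18613.2
V̂(x̄_st) = 234609
SE(x̄_st) = √234609 = 484.365

SE(x̄_st) ≈ 484.4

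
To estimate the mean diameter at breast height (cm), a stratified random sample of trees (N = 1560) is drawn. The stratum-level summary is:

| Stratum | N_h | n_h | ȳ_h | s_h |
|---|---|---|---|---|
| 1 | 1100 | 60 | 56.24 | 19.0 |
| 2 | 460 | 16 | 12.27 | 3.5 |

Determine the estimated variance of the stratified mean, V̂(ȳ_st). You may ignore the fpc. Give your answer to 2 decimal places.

V̂(ȳ_st) = Σ W_h² s_h²/n_h, with W_h = N_h/N and N = 1560:
  stratum 1: (1100/1560)²·19.0²/60 = 2.99152
  stratum 2: (460/1560)²·3.5²/16 = 0.0665706
V̂(ȳ_st) = 3.05809

V̂(ȳ_st) ≈ 3.06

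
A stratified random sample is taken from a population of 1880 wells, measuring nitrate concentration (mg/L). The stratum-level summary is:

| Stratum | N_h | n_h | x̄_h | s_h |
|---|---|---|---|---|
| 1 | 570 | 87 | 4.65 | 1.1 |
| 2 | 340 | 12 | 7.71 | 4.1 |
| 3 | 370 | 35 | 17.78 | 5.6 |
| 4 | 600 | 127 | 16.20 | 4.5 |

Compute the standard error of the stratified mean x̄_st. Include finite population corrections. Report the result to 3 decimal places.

SE(x̄_st) ≈ 0.299

V̂(x̄_st) = Σ W_h² (1 − n_h/N_h) s_h²/n_h, with W_h = N_h/N and N = 1880:
  stratum 1: (570/1880)²·(1 − 87/570)·1.1²/87 = 0.00108336
  stratum 2: (340/1880)²·(1 − 12/340)·4.1²/12 = 0.0442001
  stratum 3: (370/1880)²·(1 − 35/370)·5.6²/35 = 0.0314224
  stratum 4: (600/1880)²·(1 − 127/600)·4.5²/127 = 0.0128032
V̂(x̄_st) = 0.089509
SE(x̄_st) = √0.089509 = 0.299181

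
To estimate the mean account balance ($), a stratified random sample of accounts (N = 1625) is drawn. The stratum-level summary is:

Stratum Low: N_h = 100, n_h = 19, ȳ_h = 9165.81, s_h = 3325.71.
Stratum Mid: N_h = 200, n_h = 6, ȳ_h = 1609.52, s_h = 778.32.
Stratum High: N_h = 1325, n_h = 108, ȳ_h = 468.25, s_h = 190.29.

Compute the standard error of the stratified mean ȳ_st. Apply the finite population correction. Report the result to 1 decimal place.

SE(ȳ_st) ≈ 58.9

V̂(ȳ_st) = Σ W_h² (1 − n_h/N_h) s_h²/n_h, with W_h = N_h/N and N = 1625:
  stratum Low: (100/1625)²·(1 − 19/100)·3325.71²/19 = 1785.64
  stratum Mid: (200/1625)²·(1 − 6/200)·778.32²/6 = 1483.51
  stratum High: (1325/1625)²·(1 − 108/1325)·190.29²/108 = 204.742
V̂(ȳ_st) = 3473.89
SE(ȳ_st) = √3473.89 = 58.9397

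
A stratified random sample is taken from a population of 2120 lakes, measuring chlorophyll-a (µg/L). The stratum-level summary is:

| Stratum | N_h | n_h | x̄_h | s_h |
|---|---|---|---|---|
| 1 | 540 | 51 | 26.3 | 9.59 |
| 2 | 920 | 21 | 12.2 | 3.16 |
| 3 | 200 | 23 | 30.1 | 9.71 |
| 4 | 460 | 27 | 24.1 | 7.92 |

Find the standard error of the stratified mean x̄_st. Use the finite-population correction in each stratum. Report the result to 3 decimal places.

SE(x̄_st) ≈ 0.573

V̂(x̄_st) = Σ W_h² (1 − n_h/N_h) s_h²/n_h, with W_h = N_h/N and N = 2120:
  stratum 1: (540/2120)²·(1 − 51/540)·9.59²/51 = 0.105949
  stratum 2: (920/2120)²·(1 − 21/920)·3.16²/21 = 0.0875046
  stratum 3: (200/2120)²·(1 − 23/200)·9.71²/23 = 0.0322881
  stratum 4: (460/2120)²·(1 − 27/460)·7.92²/27 = 0.102958
V̂(x̄_st) = 0.3287
SE(x̄_st) = √0.3287 = 0.573324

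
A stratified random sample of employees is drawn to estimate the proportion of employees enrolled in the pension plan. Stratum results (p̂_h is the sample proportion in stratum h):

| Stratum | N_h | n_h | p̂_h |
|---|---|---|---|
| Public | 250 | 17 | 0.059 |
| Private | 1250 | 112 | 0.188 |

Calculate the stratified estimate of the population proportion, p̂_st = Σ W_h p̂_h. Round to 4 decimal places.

N = 1500; stratum weights W_h = N_h/N.
p̂_st = Σ W_h p̂_h = (250·0.059 + 1250·0.188)/1500 = 0.16650

p̂_st ≈ 0.1665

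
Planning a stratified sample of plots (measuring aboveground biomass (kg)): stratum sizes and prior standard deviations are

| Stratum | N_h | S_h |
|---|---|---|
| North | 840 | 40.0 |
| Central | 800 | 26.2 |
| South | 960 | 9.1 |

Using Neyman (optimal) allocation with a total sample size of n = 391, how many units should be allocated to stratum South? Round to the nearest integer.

Neyman allocation: n_h = n · N_h S_h / Σ N_i S_i, with n = 391.
  stratum North: N_h·S_h = 840·40.0 = 33600.00
  stratum Central: N_h·S_h = 800·26.2 = 20960.00
  stratum South: N_h·S_h = 960·9.1 = 8736.00
Σ N_h S_h = 63296.00
n for stratum South = 391·8736.00/63296.00 = 53.965 → 54

54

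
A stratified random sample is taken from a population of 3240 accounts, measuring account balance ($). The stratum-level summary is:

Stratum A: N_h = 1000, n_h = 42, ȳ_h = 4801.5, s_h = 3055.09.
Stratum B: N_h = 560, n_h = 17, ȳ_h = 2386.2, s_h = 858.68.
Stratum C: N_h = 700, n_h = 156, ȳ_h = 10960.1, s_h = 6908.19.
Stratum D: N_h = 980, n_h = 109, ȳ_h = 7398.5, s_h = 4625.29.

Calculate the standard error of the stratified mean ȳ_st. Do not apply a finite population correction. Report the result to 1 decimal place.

SE(ȳ_st) ≈ 233.9

V̂(ȳ_st) = Σ W_h² s_h²/n_h, with W_h = N_h/N and N = 3240:
  stratum A: (1000/3240)²·3055.09²/42 = 21169.4
  stratum B: (560/3240)²·858.68²/17 = 1295.69
  stratum C: (700/3240)²·6908.19²/156 = 14279.4
  stratum D: (980/3240)²·4625.29²/109 = 17956.2
V̂(ȳ_st) = 54700.7
SE(ȳ_st) = √54700.7 = 233.882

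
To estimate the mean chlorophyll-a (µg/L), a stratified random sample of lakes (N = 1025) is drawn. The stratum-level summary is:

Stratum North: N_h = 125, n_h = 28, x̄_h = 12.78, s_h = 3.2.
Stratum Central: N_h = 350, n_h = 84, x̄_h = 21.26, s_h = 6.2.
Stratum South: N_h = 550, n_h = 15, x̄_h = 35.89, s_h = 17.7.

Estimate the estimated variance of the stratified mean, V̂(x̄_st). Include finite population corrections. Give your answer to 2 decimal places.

V̂(x̄_st) = Σ W_h² (1 − n_h/N_h) s_h²/n_h, with W_h = N_h/N and N = 1025:
  stratum North: (125/1025)²·(1 − 28/125)·3.2²/28 = 0.00422062
  stratum Central: (350/1025)²·(1 − 84/350)·6.2²/84 = 0.0405514
  stratum South: (550/1025)²·(1 − 15/550)·17.7²/15 = 5.84957
V̂(x̄_st) = 5.89434

V̂(x̄_st) ≈ 5.89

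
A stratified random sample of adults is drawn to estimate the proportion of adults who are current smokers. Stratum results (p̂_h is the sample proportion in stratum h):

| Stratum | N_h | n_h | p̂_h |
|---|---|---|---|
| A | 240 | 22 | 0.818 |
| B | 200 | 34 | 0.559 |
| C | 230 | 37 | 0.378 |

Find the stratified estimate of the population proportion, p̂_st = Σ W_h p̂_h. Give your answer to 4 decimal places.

N = 670; stratum weights W_h = N_h/N.
p̂_st = Σ W_h p̂_h = (240·0.818 + 200·0.559 + 230·0.378)/670 = 0.58964

p̂_st ≈ 0.5896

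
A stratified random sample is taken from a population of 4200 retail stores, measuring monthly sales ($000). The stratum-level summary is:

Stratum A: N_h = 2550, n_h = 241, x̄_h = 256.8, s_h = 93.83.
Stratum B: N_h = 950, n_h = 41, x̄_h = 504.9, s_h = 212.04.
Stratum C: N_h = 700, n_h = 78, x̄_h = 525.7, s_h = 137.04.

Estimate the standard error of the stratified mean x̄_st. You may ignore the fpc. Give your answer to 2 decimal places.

SE(x̄_st) ≈ 8.73

V̂(x̄_st) = Σ W_h² s_h²/n_h, with W_h = N_h/N and N = 4200:
  stratum A: (2550/4200)²·93.83²/241 = 13.4663
  stratum B: (950/4200)²·212.04²/41 = 56.1048
  stratum C: (700/4200)²·137.04²/78 = 6.68802
V̂(x̄_st) = 76.2592
SE(x̄_st) = √76.2592 = 8.73265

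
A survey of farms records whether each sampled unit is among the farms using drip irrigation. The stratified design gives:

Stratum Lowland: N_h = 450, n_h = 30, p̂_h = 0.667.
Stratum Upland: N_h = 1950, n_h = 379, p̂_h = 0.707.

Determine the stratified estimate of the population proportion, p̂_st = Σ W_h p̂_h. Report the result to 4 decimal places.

p̂_st ≈ 0.6995

N = 2400; stratum weights W_h = N_h/N.
p̂_st = Σ W_h p̂_h = (450·0.667 + 1950·0.707)/2400 = 0.69950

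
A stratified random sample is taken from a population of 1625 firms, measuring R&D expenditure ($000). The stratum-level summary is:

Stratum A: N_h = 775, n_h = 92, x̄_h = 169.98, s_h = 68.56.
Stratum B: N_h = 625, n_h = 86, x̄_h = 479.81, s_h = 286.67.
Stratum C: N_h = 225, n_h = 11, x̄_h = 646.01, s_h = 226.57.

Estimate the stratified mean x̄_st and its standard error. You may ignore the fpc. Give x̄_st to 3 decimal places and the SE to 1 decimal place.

x̄_st ≈ 355.057, SE ≈ 15.6

x̄_st = Σ W_h x̄_h = (775·169.98 + 625·479.81 + 225·646.01)/1625 = 355.05723
V̂(x̄_st) = Σ W_h² s_h²/n_h, with W_h = N_h/N and N = 1625:
  stratum A: (775/1625)²·68.56²/92 = 11.6212
  stratum B: (625/1625)²·286.67²/86 = 141.358
  stratum C: (225/1625)²·226.57²/11 = 89.4686
V̂(x̄_st) = 242.447
SE(x̄_st) = √242.447 = 15.5707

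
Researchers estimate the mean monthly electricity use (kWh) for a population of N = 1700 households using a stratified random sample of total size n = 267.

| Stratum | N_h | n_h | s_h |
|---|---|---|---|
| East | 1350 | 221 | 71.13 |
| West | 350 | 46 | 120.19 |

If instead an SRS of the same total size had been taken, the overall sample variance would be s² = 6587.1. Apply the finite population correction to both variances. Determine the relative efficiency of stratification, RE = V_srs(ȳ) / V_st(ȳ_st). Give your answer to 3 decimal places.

V̂(ȳ_st) = Σ W_h² (1 − n_h/N_h) s_h²/n_h, with W_h = N_h/N and N = 1700:
  stratum East: (1350/1700)²·(1 − 221/1350)·71.13²/221 = 12.0738
  stratum West: (350/1700)²·(1 − 46/350)·120.19²/46 = 11.5617
V_st = 23.6355
V_srs = (1 − 267/1700)·6587.1/267 = 20.796
Relative efficiency = V_srs / V_st = 20.796/23.6355 = 0.8799

RE ≈ 0.880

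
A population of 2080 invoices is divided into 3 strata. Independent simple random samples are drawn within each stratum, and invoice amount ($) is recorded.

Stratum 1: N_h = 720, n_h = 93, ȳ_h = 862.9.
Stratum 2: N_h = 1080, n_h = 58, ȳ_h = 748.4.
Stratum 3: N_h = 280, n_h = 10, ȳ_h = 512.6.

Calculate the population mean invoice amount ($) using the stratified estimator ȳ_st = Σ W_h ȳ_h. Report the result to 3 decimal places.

ȳ_st ≈ 756.292

N = Σ N_h = 2080. Stratum weights W_h = N_h/N.
ȳ_st = (720·862.9 + 1080·748.4 + 280·512.6) / 2080 = 756.29231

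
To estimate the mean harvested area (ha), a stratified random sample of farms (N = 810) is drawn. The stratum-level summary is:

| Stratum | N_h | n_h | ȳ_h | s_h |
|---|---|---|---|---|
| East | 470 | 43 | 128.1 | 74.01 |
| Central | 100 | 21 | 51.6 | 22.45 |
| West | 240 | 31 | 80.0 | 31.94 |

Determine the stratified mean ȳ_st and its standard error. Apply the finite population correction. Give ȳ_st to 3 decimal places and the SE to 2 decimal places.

ȳ_st = Σ W_h ȳ_h = (470·128.1 + 100·51.6 + 240·80.0)/810 = 104.40370
V̂(ȳ_st) = Σ W_h² (1 − n_h/N_h) s_h²/n_h, with W_h = N_h/N and N = 810:
  stratum East: (470/810)²·(1 − 43/470)·74.01²/43 = 38.9644
  stratum Central: (100/810)²·(1 − 21/100)·22.45²/21 = 0.288982
  stratum West: (240/810)²·(1 − 31/240)·31.94²/31 = 2.51591
V̂(ȳ_st) = 41.7693
SE(ȳ_st) = √41.7693 = 6.46292

ȳ_st ≈ 104.404, SE ≈ 6.46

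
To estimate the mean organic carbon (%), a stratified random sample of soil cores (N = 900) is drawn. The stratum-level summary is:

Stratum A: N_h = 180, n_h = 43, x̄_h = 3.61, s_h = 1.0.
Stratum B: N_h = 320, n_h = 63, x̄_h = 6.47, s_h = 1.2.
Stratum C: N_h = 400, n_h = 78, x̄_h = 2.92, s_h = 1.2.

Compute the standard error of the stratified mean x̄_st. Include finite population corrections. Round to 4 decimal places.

V̂(x̄_st) = Σ W_h² (1 − n_h/N_h) s_h²/n_h, with W_h = N_h/N and N = 900:
  stratum A: (180/900)²·(1 − 43/180)·1.0²/43 = 0.00070801
  stratum B: (320/900)²·(1 − 63/320)·1.2²/63 = 0.00232071
  stratum C: (400/900)²·(1 − 78/400)·1.2²/78 = 0.00293561
V̂(x̄_st) = 0.00596433
SE(x̄_st) = √0.00596433 = 0.0772291

SE(x̄_st) ≈ 0.0772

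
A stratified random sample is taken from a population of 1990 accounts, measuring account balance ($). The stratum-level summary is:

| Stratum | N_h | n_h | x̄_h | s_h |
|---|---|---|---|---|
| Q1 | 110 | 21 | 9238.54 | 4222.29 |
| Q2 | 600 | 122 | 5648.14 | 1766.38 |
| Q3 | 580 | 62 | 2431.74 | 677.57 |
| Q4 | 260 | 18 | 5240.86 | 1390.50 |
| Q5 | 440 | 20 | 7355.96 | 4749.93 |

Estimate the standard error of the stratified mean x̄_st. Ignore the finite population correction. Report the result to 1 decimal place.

V̂(x̄_st) = Σ W_h² s_h²/n_h, with W_h = N_h/N and N = 1990:
  stratum Q1: (110/1990)²·4222.29²/21 = 2593.92
  stratum Q2: (600/1990)²·1766.38²/122 = 2324.9
  stratum Q3: (580/1990)²·677.57²/62 = 629.023
  stratum Q4: (260/1990)²·1390.50²/18 = 1833.62
  stratum Q5: (440/1990)²·4749.93²/20 = 55149.8
V̂(x̄_st) = 62531.2
SE(x̄_st) = √62531.2 = 250.062

SE(x̄_st) ≈ 250.1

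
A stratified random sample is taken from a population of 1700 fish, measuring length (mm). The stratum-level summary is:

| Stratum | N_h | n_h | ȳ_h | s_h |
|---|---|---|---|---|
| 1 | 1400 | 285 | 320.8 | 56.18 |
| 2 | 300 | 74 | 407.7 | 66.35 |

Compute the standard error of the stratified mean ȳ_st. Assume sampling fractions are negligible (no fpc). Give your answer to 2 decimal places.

SE(ȳ_st) ≈ 3.06

V̂(ȳ_st) = Σ W_h² s_h²/n_h, with W_h = N_h/N and N = 1700:
  stratum 1: (1400/1700)²·56.18²/285 = 7.51064
  stratum 2: (300/1700)²·66.35²/74 = 1.85266
V̂(ȳ_st) = 9.36329
SE(ȳ_st) = √9.36329 = 3.05995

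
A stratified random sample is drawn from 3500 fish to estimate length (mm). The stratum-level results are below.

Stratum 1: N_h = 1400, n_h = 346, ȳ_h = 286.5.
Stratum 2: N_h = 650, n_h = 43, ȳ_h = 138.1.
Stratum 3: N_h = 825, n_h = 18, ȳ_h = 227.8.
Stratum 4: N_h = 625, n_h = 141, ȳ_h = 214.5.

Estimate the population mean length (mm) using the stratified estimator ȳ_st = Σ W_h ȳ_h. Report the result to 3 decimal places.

ȳ_st ≈ 232.246

N = Σ N_h = 3500. Stratum weights W_h = N_h/N.
ȳ_st = (1400·286.5 + 650·138.1 + 825·227.8 + 625·214.5) / 3500 = 232.24643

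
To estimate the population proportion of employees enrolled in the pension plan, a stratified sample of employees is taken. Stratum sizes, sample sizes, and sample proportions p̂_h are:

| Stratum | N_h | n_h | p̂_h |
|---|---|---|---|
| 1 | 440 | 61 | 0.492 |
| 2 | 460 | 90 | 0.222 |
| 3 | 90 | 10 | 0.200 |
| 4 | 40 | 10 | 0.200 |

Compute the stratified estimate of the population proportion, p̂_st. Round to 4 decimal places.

N = 1030; stratum weights W_h = N_h/N.
p̂_st = Σ W_h p̂_h = (440·0.492 + 460·0.222 + 90·0.200 + 40·0.200)/1030 = 0.33456

p̂_st ≈ 0.3346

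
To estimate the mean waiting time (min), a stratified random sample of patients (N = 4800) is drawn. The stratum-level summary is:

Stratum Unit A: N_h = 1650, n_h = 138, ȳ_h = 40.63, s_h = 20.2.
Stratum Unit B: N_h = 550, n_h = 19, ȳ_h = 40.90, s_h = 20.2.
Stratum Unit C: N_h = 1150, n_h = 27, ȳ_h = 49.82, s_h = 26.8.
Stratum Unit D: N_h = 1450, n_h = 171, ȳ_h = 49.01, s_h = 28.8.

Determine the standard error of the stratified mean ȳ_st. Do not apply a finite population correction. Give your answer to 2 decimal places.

V̂(ȳ_st) = Σ W_h² s_h²/n_h, with W_h = N_h/N and N = 4800:
  stratum Unit A: (1650/4800)²·20.2²/138 = 0.349389
  stratum Unit B: (550/4800)²·20.2²/19 = 0.281963
  stratum Unit C: (1150/4800)²·26.8²/27 = 1.52693
  stratum Unit D: (1450/4800)²·28.8²/171 = 0.442632
V̂(ȳ_st) = 2.60091
SE(ȳ_st) = √2.60091 = 1.61273

SE(ȳ_st) ≈ 1.61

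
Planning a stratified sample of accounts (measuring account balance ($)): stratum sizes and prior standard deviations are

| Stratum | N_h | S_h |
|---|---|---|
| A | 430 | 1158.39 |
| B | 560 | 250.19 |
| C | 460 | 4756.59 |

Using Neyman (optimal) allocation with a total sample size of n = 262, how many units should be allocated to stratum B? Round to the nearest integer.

Neyman allocation: n_h = n · N_h S_h / Σ N_i S_i, with n = 262.
  stratum A: N_h·S_h = 430·1158.39 = 498107.70
  stratum B: N_h·S_h = 560·250.19 = 140106.40
  stratum C: N_h·S_h = 460·4756.59 = 2188031.40
Σ N_h S_h = 2826245.50
n for stratum B = 262·140106.40/2826245.50 = 12.988 → 13

13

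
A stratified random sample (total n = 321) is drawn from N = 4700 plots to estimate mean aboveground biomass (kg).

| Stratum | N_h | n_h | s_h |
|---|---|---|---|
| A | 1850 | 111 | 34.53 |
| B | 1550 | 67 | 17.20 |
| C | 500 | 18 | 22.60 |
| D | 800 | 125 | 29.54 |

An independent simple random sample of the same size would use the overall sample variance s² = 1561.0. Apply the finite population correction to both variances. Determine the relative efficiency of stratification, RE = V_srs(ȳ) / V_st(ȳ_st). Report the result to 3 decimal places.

V̂(ȳ_st) = Σ W_h² (1 − n_h/N_h) s_h²/n_h, with W_h = N_h/N and N = 4700:
  stratum A: (1850/4700)²·(1 − 111/1850)·34.53²/111 = 1.56439
  stratum B: (1550/4700)²·(1 − 67/1550)·17.20²/67 = 0.459472
  stratum C: (500/4700)²·(1 − 18/500)·22.60²/18 = 0.309575
  stratum D: (800/4700)²·(1 − 125/800)·29.54²/125 = 0.170651
V_st = 2.50409
V_srs = (1 − 321/4700)·1561.0/321 = 4.5308
Relative efficiency = V_srs / V_st = 4.5308/2.50409 = 1.8094

RE ≈ 1.809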